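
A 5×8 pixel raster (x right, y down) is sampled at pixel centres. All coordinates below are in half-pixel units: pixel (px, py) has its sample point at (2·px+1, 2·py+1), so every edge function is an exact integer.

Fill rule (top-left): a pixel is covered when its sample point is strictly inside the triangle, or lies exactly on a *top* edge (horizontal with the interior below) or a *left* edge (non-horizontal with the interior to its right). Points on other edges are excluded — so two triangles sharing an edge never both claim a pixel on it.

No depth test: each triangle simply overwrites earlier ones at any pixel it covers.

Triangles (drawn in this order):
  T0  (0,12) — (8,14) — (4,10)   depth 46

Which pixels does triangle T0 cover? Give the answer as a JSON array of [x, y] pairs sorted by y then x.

T0:
  2·area = 24  (B↔C swapped to make it positive)
  edge (0, 12)→(4, 10): d=(4,-2) top-left  bias=+0
  edge (4, 10)→(8, 14): d=(4,4) right/bottom  bias=-1
  edge (8, 14)→(0, 12): d=(-8,-2) top-left  bias=+0
    (0,3)@(1, 7): e=[-18,0,42] → .  [on edge]
    (1,4)@(3, 9): e=[-6,0,30] → .  [on edge]
    (1,5)@(3, 11): e=[2,8,14] → X
    (2,5)@(5, 11): e=[6,0,18] → .  [on edge]
    (1,6)@(3, 13): e=[10,16,-2] → .
    (2,6)@(5, 13): e=[14,8,2] → X
    (3,6)@(7, 13): e=[18,0,6] → .  [on edge]
    (2,7)@(5, 15): e=[22,16,-14] → .
    (4,7)@(9, 15): e=[30,0,-6] → .  [on edge]
  covered (2 px):
    . . . . .
    . . . . .
    . . . . .
    . . . . .
    . . . . .
    . X . . .
    . . X . .
    . . . . .

Result: [[1,5],[2,6]]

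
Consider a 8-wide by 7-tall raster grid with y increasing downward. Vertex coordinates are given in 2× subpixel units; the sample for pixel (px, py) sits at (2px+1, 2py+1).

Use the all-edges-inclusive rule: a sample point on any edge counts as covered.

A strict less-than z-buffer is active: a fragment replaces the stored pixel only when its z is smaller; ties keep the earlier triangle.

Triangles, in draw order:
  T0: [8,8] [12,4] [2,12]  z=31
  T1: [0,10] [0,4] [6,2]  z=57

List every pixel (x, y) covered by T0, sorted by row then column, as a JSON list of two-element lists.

T0:
  2·area = 8  (B↔C swapped to make it positive)
  edge (8, 8)→(2, 12): d=(-6,4) inclusive
  edge (2, 12)→(12, 4): d=(10,-8) inclusive
  edge (12, 4)→(8, 8): d=(-4,4) inclusive
    (7,0)@(15, 1): e=[14,-6,0] → ·  [on edge]
    (6,1)@(13, 3): e=[10,-2,0] → ·  [on edge]
    (5,2)@(11, 5): e=[6,2,0] → █  [on edge]
    (6,2)@(13, 5): e=[-2,18,-8] → ·
    (4,3)@(9, 7): e=[2,6,0] → █  [on edge]
    (5,3)@(11, 7): e=[-6,22,-8] → ·
    (3,4)@(7, 9): e=[-2,10,0] → ·  [on edge]
    (4,4)@(9, 9): e=[-10,26,-8] → ·
    (2,5)@(5, 11): e=[-6,14,0] → ·  [on edge]
    (1,6)@(3, 13): e=[-10,18,0] → ·  [on edge]
  covered (2 px):
    · · · · · · · ·
    · · · · · · · ·
    · · · · · █ · ·
    · · · · █ · · ·
    · · · · · · · ·
    · · · · · · · ·
    · · · · · · · ·
T1:
  2·area = 36
  edge (0, 10)→(0, 4): d=(0,-6) inclusive
  edge (0, 4)→(6, 2): d=(6,-2) inclusive
  edge (6, 2)→(0, 10): d=(-6,8) inclusive
    (4,0)@(9, 1): e=[54,0,-18] → ·  [on edge]
    (1,1)@(3, 3): e=[18,0,18] → █  [on edge]
    (2,1)@(5, 3): e=[30,4,2] → █
    (3,1)@(7, 3): e=[42,8,-14] → ·
    (0,2)@(1, 5): e=[6,8,22] → █
    (2,2)@(5, 5): e=[30,16,-10] → ·
    (0,3)@(1, 7): e=[6,20,10] → █
    (1,3)@(3, 7): e=[18,24,-6] → ·
    (0,4)@(1, 9): e=[6,32,-2] → ·
  covered (5 px):
    · · · · · · · ·
    · █ █ · · · · ·
    █ █ · · · · · ·
    █ · · · · · · ·
    · · · · · · · ·
    · · · · · · · ·
    · · · · · · · ·

Final: [[5,2],[4,3]]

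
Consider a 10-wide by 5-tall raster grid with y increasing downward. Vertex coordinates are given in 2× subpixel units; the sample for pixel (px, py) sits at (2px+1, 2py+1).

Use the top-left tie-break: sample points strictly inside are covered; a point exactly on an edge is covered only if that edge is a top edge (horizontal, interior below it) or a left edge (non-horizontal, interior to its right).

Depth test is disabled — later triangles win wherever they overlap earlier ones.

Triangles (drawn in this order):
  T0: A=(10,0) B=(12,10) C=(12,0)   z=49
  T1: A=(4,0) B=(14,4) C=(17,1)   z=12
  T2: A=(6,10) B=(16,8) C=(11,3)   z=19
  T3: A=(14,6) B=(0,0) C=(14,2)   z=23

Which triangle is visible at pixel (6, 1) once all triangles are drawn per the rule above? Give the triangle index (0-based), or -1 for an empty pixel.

T0:
  2·area = 20  (B↔C swapped to make it positive)
  edge (10, 0)→(12, 0): d=(2,0) top-left  bias=+0
  edge (12, 0)→(12, 10): d=(0,10) right/bottom  bias=-1
  edge (12, 10)→(10, 0): d=(-2,-10) top-left  bias=+0
    (5,0)@(11, 1): e=[2,10,8] → #
    (6,0)@(13, 1): e=[2,-10,28] → ·
    (5,1)@(11, 3): e=[6,10,4] → #
    (6,1)@(13, 3): e=[6,-10,24] → ·
    (5,2)@(11, 5): e=[10,10,0] → #  [on edge]
    (6,2)@(13, 5): e=[10,-10,20] → ·
    (5,3)@(11, 7): e=[14,10,-4] → ·
  covered (3 px):
    · · · · · # · · · ·
    · · · · · # · · · ·
    · · · · · # · · · ·
    · · · · · · · · · ·
    · · · · · · · · · ·
T1:
  2·area = 42  (B↔C swapped to make it positive)
  edge (4, 0)→(17, 1): d=(13,1) right/bottom  bias=-1
  edge (17, 1)→(14, 4): d=(-3,3) right/bottom  bias=-1
  edge (14, 4)→(4, 0): d=(-10,-4) top-left  bias=+0
    (3,0)@(7, 1): e=[10,30,2] → #
    (4,0)@(9, 1): e=[8,24,10] → #
    (5,0)@(11, 1): e=[6,18,18] → #
    (6,0)@(13, 1): e=[4,12,26] → #
    (7,0)@(15, 1): e=[2,6,34] → #
    (8,0)@(17, 1): e=[0,0,42] → ·  [on edge]
    (3,1)@(7, 3): e=[36,24,-18] → ·
    (4,1)@(9, 3): e=[34,18,-10] → ·
    (5,1)@(11, 3): e=[32,12,-2] → ·
    (6,1)@(13, 3): e=[30,6,6] → #
    (7,1)@(15, 3): e=[28,0,14] → ·  [on edge]
    (6,2)@(13, 5): e=[56,0,-14] → ·  [on edge]
    (5,3)@(11, 7): e=[84,0,-42] → ·  [on edge]
    (4,4)@(9, 9): e=[112,0,-70] → ·  [on edge]
  covered (6 px):
    · · · # # # # # · ·
    · · · · · · # · · ·
    · · · · · · · · · ·
    · · · · · · · · · ·
    · · · · · · · · · ·
T2:
  2·area = 60  (B↔C swapped to make it positive)
  edge (6, 10)→(11, 3): d=(5,-7) top-left  bias=+0
  edge (11, 3)→(16, 8): d=(5,5) right/bottom  bias=-1
  edge (16, 8)→(6, 10): d=(-10,2) right/bottom  bias=-1
    (4,0)@(9, 1): e=[-24,0,84] → ·  [on edge]
    (5,1)@(11, 3): e=[0,0,60] → ·  [on edge]
    (5,2)@(11, 5): e=[10,10,40] → #
    (6,2)@(13, 5): e=[24,0,36] → ·  [on edge]
    (4,3)@(9, 7): e=[6,30,24] → #
    (6,3)@(13, 7): e=[34,10,16] → #
    (7,3)@(15, 7): e=[48,0,12] → ·  [on edge]
    (3,4)@(7, 9): e=[2,50,8] → #
    (5,4)@(11, 9): e=[30,30,0] → ·  [on edge]
    (6,4)@(13, 9): e=[44,20,-4] → ·
    (8,4)@(17, 9): e=[72,0,-12] → ·  [on edge]
  covered (6 px):
    · · · · · · · · · ·
    · · · · · · · · · ·
    · · · · · # · · · ·
    · · · · # # # · · ·
    · · · # # · · · · ·
T3:
  2·area = 56
  edge (14, 6)→(0, 0): d=(-14,-6) top-left  bias=+0
  edge (0, 0)→(14, 2): d=(14,2) right/bottom  bias=-1
  edge (14, 2)→(14, 6): d=(0,4) right/bottom  bias=-1
    (1,0)@(3, 1): e=[4,8,44] → #
    (2,0)@(5, 1): e=[16,4,36] → #
    (3,0)@(7, 1): e=[28,0,28] → ·  [on edge]
    (1,1)@(3, 3): e=[-24,36,44] → ·
    (2,1)@(5, 3): e=[-12,32,36] → ·
    (3,1)@(7, 3): e=[0,28,28] → #  [on edge]
    (4,1)@(9, 3): e=[12,24,20] → #
    (5,1)@(11, 3): e=[24,20,12] → #
    (6,1)@(13, 3): e=[36,16,4] → #
    (7,1)@(15, 3): e=[48,12,-4] → ·
    (3,2)@(7, 5): e=[-28,56,28] → ·
    (4,2)@(9, 5): e=[-16,52,20] → ·
  covered (7 px):
    · # # · · · · · · ·
    · · · # # # # · · ·
    · · · · · · # · · ·
    · · · · · · · · · ·
    · · · · · · · · · ·

Z-buffer (winner per pixel, '.' = empty):
  . 3 3 1 1 1 1 1 . .
  . . . 3 3 3 3 . . .
  . . . . . 2 3 . . .
  . . . . 2 2 2 . . .
  . . . 2 2 . . . . .

Answer: 3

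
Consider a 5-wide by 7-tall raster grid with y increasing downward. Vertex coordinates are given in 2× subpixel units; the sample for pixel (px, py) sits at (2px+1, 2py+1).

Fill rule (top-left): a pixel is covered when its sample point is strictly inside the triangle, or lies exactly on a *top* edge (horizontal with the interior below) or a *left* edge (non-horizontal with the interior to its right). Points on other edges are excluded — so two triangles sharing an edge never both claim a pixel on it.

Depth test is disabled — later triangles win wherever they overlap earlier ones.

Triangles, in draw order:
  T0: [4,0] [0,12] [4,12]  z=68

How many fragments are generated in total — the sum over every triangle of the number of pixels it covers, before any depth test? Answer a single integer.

T0:
  2·area = 48  (B↔C swapped to make it positive)
  edge (4, 0)→(4, 12): d=(0,12) right/bottom  bias=-1
  edge (4, 12)→(0, 12): d=(-4,0) right/bottom  bias=-1
  edge (0, 12)→(4, 0): d=(4,-12) top-left  bias=+0
    (1,1)@(3, 3): e=[12,36,0] → X  [on edge]
    (2,1)@(5, 3): e=[-12,36,24] → .
    (1,2)@(3, 5): e=[12,28,8] → X
    (2,2)@(5, 5): e=[-12,28,32] → .
    (1,3)@(3, 7): e=[12,20,16] → X
    (2,3)@(5, 7): e=[-12,20,40] → .
    (0,4)@(1, 9): e=[36,12,0] → X  [on edge]
    (2,4)@(5, 9): e=[-12,12,48] → .
    (0,5)@(1, 11): e=[36,4,8] → X
    (2,5)@(5, 11): e=[-12,4,56] → .
    (0,6)@(1, 13): e=[36,-4,16] → .
    (1,6)@(3, 13): e=[12,-4,40] → .
  covered (7 px):
    . . . . .
    . X . . .
    . X . . .
    . X . . .
    X X . . .
    X X . . .
    . . . . .

Result: 7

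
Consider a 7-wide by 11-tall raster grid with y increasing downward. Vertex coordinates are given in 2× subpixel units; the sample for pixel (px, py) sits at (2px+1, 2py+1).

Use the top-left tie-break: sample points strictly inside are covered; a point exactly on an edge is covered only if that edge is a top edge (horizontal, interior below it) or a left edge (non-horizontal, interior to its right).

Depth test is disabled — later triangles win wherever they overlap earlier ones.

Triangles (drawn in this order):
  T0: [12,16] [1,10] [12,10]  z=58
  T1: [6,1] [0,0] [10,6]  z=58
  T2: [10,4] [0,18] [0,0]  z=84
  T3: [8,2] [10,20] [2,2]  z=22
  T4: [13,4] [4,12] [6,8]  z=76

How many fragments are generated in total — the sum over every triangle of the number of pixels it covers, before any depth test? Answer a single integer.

T0:
  2·area = 66
  edge (12, 16)→(1, 10): d=(-11,-6) top-left  bias=+0
  edge (1, 10)→(12, 10): d=(11,0) top-left  bias=+0
  edge (12, 10)→(12, 16): d=(0,6) right/bottom  bias=-1
    (1,5)@(3, 11): e=[1,11,54] → X
    (2,5)@(5, 11): e=[13,11,42] → X
    (3,5)@(7, 11): e=[25,11,30] → X
    (4,5)@(9, 11): e=[37,11,18] → X
    (5,5)@(11, 11): e=[49,11,6] → X
    (6,5)@(13, 11): e=[61,11,-6] → .
    (1,6)@(3, 13): e=[-21,33,54] → .
    (2,6)@(5, 13): e=[-9,33,42] → .
    (3,6)@(7, 13): e=[3,33,30] → X
    (6,6)@(13, 13): e=[39,33,-6] → .
    (3,7)@(7, 15): e=[-19,55,30] → .
    (4,7)@(9, 15): e=[-7,55,18] → .
  covered (9 px):
    . . . . . . .
    . . . . . . .
    . . . . . . .
    . . . . . . .
    . . . . . . .
    . X X X X X .
    . . . X X X .
    . . . . . X .
    . . . . . . .
    . . . . . . .
    . . . . . . .
T1:
  2·area = 26  (B↔C swapped to make it positive)
  edge (6, 1)→(10, 6): d=(4,5) right/bottom  bias=-1
  edge (10, 6)→(0, 0): d=(-10,-6) top-left  bias=+0
  edge (0, 0)→(6, 1): d=(6,1) right/bottom  bias=-1
    (1,0)@(3, 1): e=[15,8,3] → X
    (2,0)@(5, 1): e=[5,20,1] → X
    (3,0)@(7, 1): e=[-5,32,-1] → .
    (1,1)@(3, 3): e=[23,-12,15] → .
    (2,1)@(5, 3): e=[13,0,13] → X  [on edge]
    (3,1)@(7, 3): e=[3,12,11] → X
    (4,1)@(9, 3): e=[-7,24,9] → .
    (2,2)@(5, 5): e=[21,-20,25] → .
    (3,2)@(7, 5): e=[11,-8,23] → .
    (4,2)@(9, 5): e=[1,4,21] → X
    (5,2)@(11, 5): e=[-9,16,19] → .
    (4,3)@(9, 7): e=[9,-16,33] → .
  covered (5 px):
    . X X . . . .
    . . X X . . .
    . . . . X . .
    . . . . . . .
    . . . . . . .
    . . . . . . .
    . . . . . . .
    . . . . . . .
    . . . . . . .
    . . . . . . .
    . . . . . . .
T2:
  2·area = 180
  edge (10, 4)→(0, 18): d=(-10,14) right/bottom  bias=-1
  edge (0, 18)→(0, 0): d=(0,-18) top-left  bias=+0
  edge (0, 0)→(10, 4): d=(10,4) right/bottom  bias=-1
    (0,0)@(1, 1): e=[156,18,6] → X
    (1,0)@(3, 1): e=[128,54,-2] → .
    (0,1)@(1, 3): e=[136,18,26] → X
    (1,1)@(3, 3): e=[108,54,18] → X
    (2,1)@(5, 3): e=[80,90,10] → X
    (3,1)@(7, 3): e=[52,126,2] → X
    (4,1)@(9, 3): e=[24,162,-6] → .
    (0,2)@(1, 5): e=[116,18,46] → X
    (4,2)@(9, 5): e=[4,162,14] → X
    (5,2)@(11, 5): e=[-24,198,6] → .
    (0,3)@(1, 7): e=[96,18,66] → X
    (4,3)@(9, 7): e=[-16,162,34] → .
    (2,5)@(5, 11): e=[0,90,90] → .  [on edge]
  covered (22 px):
    X . . . . . .
    X X X X . . .
    X X X X X . .
    X X X X . . .
    X X X . . . .
    X X . . . . .
    X X . . . . .
    X . . . . . .
    . . . . . . .
    . . . . . . .
    . . . . . . .
T3:
  2·area = 108
  edge (8, 2)→(10, 20): d=(2,18) right/bottom  bias=-1
  edge (10, 20)→(2, 2): d=(-8,-18) top-left  bias=+0
  edge (2, 2)→(8, 2): d=(6,0) top-left  bias=+0
    (1,1)@(3, 3): e=[92,10,6] → X
    (2,1)@(5, 3): e=[56,46,6] → X
    (3,1)@(7, 3): e=[20,82,6] → X
    (4,1)@(9, 3): e=[-16,118,6] → .
    (1,2)@(3, 5): e=[96,-6,18] → .
    (2,2)@(5, 5): e=[60,30,18] → X
    (4,2)@(9, 5): e=[-12,102,18] → .
    (2,3)@(5, 7): e=[64,14,30] → X
    (4,3)@(9, 7): e=[-8,86,30] → .
    (2,4)@(5, 9): e=[68,-2,42] → .
    (3,4)@(7, 9): e=[32,34,42] → X
    (4,4)@(9, 9): e=[-4,70,42] → .
    (4,5)@(9, 11): e=[0,54,54] → .  [on edge]
  covered (13 px):
    . . . . . . .
    . X X X . . .
    . . X X . . .
    . . X X . . .
    . . . X . . .
    . . . X . . .
    . . . X X . .
    . . . . X . .
    . . . . X . .
    . . . . . . .
    . . . . . . .
T4:
  2·area = 20
  edge (13, 4)→(4, 12): d=(-9,8) right/bottom  bias=-1
  edge (4, 12)→(6, 8): d=(2,-4) top-left  bias=+0
  edge (6, 8)→(13, 4): d=(7,-4) top-left  bias=+0
    (4,3)@(9, 7): e=[5,10,5] → X
    (5,3)@(11, 7): e=[-11,18,13] → .
    (3,4)@(7, 9): e=[3,6,11] → X
    (4,4)@(9, 9): e=[-13,14,19] → .
    (2,5)@(5, 11): e=[1,2,17] → X
    (3,5)@(7, 11): e=[-15,10,25] → .
    (2,6)@(5, 13): e=[-17,6,31] → .
  covered (3 px):
    . . . . . . .
    . . . . . . .
    . . . . . . .
    . . . . X . .
    . . . X . . .
    . . X . . . .
    . . . . . . .
    . . . . . . .
    . . . . . . .
    . . . . . . .
    . . . . . . .

Answer: 52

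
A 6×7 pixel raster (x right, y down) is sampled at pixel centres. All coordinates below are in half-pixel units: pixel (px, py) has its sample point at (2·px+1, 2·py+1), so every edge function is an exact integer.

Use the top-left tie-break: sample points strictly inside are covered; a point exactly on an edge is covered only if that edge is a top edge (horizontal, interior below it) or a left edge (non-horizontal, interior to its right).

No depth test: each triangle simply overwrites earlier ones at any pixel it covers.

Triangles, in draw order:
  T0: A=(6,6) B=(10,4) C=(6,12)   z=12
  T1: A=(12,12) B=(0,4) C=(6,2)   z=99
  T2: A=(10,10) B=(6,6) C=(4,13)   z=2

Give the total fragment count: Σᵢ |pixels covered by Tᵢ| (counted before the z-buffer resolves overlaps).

T0:
  2·area = 24
  edge (6, 6)→(10, 4): d=(4,-2) top-left  bias=+0
  edge (10, 4)→(6, 12): d=(-4,8) right/bottom  bias=-1
  edge (6, 12)→(6, 6): d=(0,-6) top-left  bias=+0
    (4,2)@(9, 5): e=[2,4,18] → #
    (5,2)@(11, 5): e=[6,-12,30] → ·
    (3,3)@(7, 7): e=[6,12,6] → #
    (4,3)@(9, 7): e=[10,-4,18] → ·
    (3,4)@(7, 9): e=[14,4,6] → #
    (4,4)@(9, 9): e=[18,-12,18] → ·
    (3,5)@(7, 11): e=[22,-4,6] → ·
  covered (3 px):
    · · · · · ·
    · · · · · ·
    · · · · # ·
    · · · # · ·
    · · · # · ·
    · · · · · ·
    · · · · · ·
T1:
  2·area = 72
  edge (12, 12)→(0, 4): d=(-12,-8) top-left  bias=+0
  edge (0, 4)→(6, 2): d=(6,-2) top-left  bias=+0
  edge (6, 2)→(12, 12): d=(6,10) right/bottom  bias=-1
    (4,0)@(9, 1): e=[108,0,-36] → ·  [on edge]
    (1,1)@(3, 3): e=[36,0,36] → #  [on edge]
    (2,1)@(5, 3): e=[52,4,16] → #
    (3,1)@(7, 3): e=[68,8,-4] → ·
    (1,2)@(3, 5): e=[12,12,48] → #
    (3,2)@(7, 5): e=[44,20,8] → #
    (4,2)@(9, 5): e=[60,24,-12] → ·
    (1,3)@(3, 7): e=[-12,24,60] → ·
    (2,3)@(5, 7): e=[4,28,40] → #
    (4,3)@(9, 7): e=[36,36,0] → ·  [on edge]
    (2,4)@(5, 9): e=[-20,40,52] → ·
    (3,4)@(7, 9): e=[-4,44,32] → ·
  covered (9 px):
    · · · · · ·
    · # # · · ·
    · # # # · ·
    · · # # · ·
    · · · · # ·
    · · · · · #
    · · · · · ·
T2:
  2·area = 36  (B↔C swapped to make it positive)
  edge (10, 10)→(4, 13): d=(-6,3) right/bottom  bias=-1
  edge (4, 13)→(6, 6): d=(2,-7) top-left  bias=+0
  edge (6, 6)→(10, 10): d=(4,4) right/bottom  bias=-1
    (0,0)@(1, 1): e=[81,-45,0] → ·  [on edge]
    (1,1)@(3, 3): e=[63,-27,0] → ·  [on edge]
    (2,2)@(5, 5): e=[45,-9,0] → ·  [on edge]
    (3,3)@(7, 7): e=[27,9,0] → ·  [on edge]
    (3,4)@(7, 9): e=[15,13,8] → #
    (4,4)@(9, 9): e=[9,27,0] → ·  [on edge]
    (2,5)@(5, 11): e=[9,3,24] → #
    (4,5)@(9, 11): e=[-3,31,8] → ·
    (5,5)@(11, 11): e=[-9,45,0] → ·  [on edge]
    (2,6)@(5, 13): e=[-3,7,32] → ·
    (3,6)@(7, 13): e=[-9,21,24] → ·
  covered (3 px):
    · · · · · ·
    · · · · · ·
    · · · · · ·
    · · · · · ·
    · · · # · ·
    · · # # · ·
    · · · · · ·

Result: 15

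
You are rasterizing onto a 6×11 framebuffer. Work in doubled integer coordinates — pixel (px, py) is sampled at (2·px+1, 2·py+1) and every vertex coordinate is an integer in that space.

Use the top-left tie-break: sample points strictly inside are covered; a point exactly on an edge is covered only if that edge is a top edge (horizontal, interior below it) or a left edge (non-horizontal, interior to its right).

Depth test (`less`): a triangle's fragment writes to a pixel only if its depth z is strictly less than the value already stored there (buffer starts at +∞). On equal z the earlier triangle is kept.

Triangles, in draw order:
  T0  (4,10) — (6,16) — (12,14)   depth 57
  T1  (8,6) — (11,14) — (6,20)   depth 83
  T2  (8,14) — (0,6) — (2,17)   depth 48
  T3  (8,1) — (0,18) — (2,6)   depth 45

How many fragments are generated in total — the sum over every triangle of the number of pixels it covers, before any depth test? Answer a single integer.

T0:
  2·area = 40  (B↔C swapped to make it positive)
  edge (4, 10)→(12, 14): d=(8,4) right/bottom  bias=-1
  edge (12, 14)→(6, 16): d=(-6,2) right/bottom  bias=-1
  edge (6, 16)→(4, 10): d=(-2,-6) top-left  bias=+0
    (0,0)@(1, 1): e=[-60,100,0] → .  [on edge]
    (1,3)@(3, 7): e=[-20,60,0] → .  [on edge]
    (2,5)@(5, 11): e=[4,32,4] → X
    (3,5)@(7, 11): e=[-4,28,16] → .
    (2,6)@(5, 13): e=[20,20,0] → X  [on edge]
    (3,6)@(7, 13): e=[12,16,12] → X
    (4,6)@(9, 13): e=[4,12,24] → X
    (5,6)@(11, 13): e=[-4,8,36] → .
    (2,7)@(5, 15): e=[36,8,-4] → .
    (3,7)@(7, 15): e=[28,4,8] → X
    (4,7)@(9, 15): e=[20,0,20] → .  [on edge]
    (1,8)@(3, 17): e=[60,0,-20] → .  [on edge]
    (3,9)@(7, 19): e=[60,-20,0] → .  [on edge]
  covered (5 px):
    . . . . . .
    . . . . . .
    . . . . . .
    . . . . . .
    . . . . . .
    . . X . . .
    . . X X X .
    . . . X . .
    . . . . . .
    . . . . . .
    . . . . . .
T1:
  2·area = 58
  edge (8, 6)→(11, 14): d=(3,8) right/bottom  bias=-1
  edge (11, 14)→(6, 20): d=(-5,6) right/bottom  bias=-1
  edge (6, 20)→(8, 6): d=(2,-14) top-left  bias=+0
    (4,4)@(9, 9): e=[1,37,20] → X
    (5,4)@(11, 9): e=[-15,25,48] → .
    (4,5)@(9, 11): e=[7,27,24] → X
    (5,5)@(11, 11): e=[-9,15,52] → .
    (3,6)@(7, 13): e=[29,29,0] → X  [on edge]
    (5,6)@(11, 13): e=[-3,5,56] → .
    (3,7)@(7, 15): e=[35,19,4] → X
    (5,7)@(11, 15): e=[3,-5,60] → .
    (3,8)@(7, 17): e=[41,9,8] → X
    (4,8)@(9, 17): e=[25,-3,36] → .
    (3,9)@(7, 19): e=[47,-1,12] → .
  covered (7 px):
    . . . . . .
    . . . . . .
    . . . . . .
    . . . . . .
    . . . . X .
    . . . . X .
    . . . X X .
    . . . X X .
    . . . X . .
    . . . . . .
    . . . . . .
T2:
  2·area = 72  (B↔C swapped to make it positive)
  edge (8, 14)→(2, 17): d=(-6,3) right/bottom  bias=-1
  edge (2, 17)→(0, 6): d=(-2,-11) top-left  bias=+0
  edge (0, 6)→(8, 14): d=(8,8) right/bottom  bias=-1
    (0,3)@(1, 7): e=[63,9,0] → .  [on edge]
    (0,4)@(1, 9): e=[51,5,16] → X
    (1,4)@(3, 9): e=[45,27,0] → .  [on edge]
    (0,5)@(1, 11): e=[39,1,32] → X
    (1,5)@(3, 11): e=[33,23,16] → X
    (2,5)@(5, 11): e=[27,45,0] → .  [on edge]
    (0,6)@(1, 13): e=[27,-3,48] → .
    (1,6)@(3, 13): e=[21,19,32] → X
    (2,6)@(5, 13): e=[15,41,16] → X
    (3,6)@(7, 13): e=[9,63,0] → .  [on edge]
    (1,7)@(3, 15): e=[9,15,48] → X
    (3,7)@(7, 15): e=[-3,59,16] → .
    (4,7)@(9, 15): e=[-9,81,0] → .  [on edge]
    (5,8)@(11, 17): e=[-27,99,0] → .  [on edge]
  covered (7 px):
    . . . . . .
    . . . . . .
    . . . . . .
    . . . . . .
    X . . . . .
    X X . . . .
    . X X . . .
    . X X . . .
    . . . . . .
    . . . . . .
    . . . . . .
T3:
  2·area = 62
  edge (8, 1)→(0, 18): d=(-8,17) right/bottom  bias=-1
  edge (0, 18)→(2, 6): d=(2,-12) top-left  bias=+0
  edge (2, 6)→(8, 1): d=(6,-5) top-left  bias=+0
    (3,1)@(7, 3): e=[1,54,7] → X
    (4,1)@(9, 3): e=[-33,78,17] → .
    (2,2)@(5, 5): e=[19,34,9] → X
    (3,2)@(7, 5): e=[-15,58,19] → .
    (1,3)@(3, 7): e=[37,14,11] → X
    (3,3)@(7, 7): e=[-31,62,31] → .
    (1,4)@(3, 9): e=[21,18,23] → X
    (2,4)@(5, 9): e=[-13,42,33] → .
    (1,5)@(3, 11): e=[5,22,35] → X
    (2,5)@(5, 11): e=[-29,46,45] → .
    (0,6)@(1, 13): e=[23,2,37] → X
    (1,6)@(3, 13): e=[-11,26,47] → .
  covered (8 px):
    . . . . . .
    . . . X . .
    . . X . . .
    . X X . . .
    . X . . . .
    . X . . . .
    X . . . . .
    X . . . . .
    . . . . . .
    . . . . . .
    . . . . . .

Result: 27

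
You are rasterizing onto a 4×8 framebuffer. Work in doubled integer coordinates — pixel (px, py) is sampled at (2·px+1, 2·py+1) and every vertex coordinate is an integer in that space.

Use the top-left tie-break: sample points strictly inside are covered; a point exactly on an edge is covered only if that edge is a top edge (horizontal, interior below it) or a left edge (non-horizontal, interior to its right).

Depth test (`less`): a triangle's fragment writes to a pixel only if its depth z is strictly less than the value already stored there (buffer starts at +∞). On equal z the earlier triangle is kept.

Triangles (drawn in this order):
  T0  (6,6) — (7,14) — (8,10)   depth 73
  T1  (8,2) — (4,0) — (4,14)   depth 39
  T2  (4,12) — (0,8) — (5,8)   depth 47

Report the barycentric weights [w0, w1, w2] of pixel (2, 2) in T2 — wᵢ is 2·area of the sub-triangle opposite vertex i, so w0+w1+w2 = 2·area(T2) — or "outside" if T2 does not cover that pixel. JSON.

T0:
  2·area = 12  (B↔C swapped to make it positive)
  edge (6, 6)→(8, 10): d=(2,4) right/bottom  bias=-1
  edge (8, 10)→(7, 14): d=(-1,4) right/bottom  bias=-1
  edge (7, 14)→(6, 6): d=(-1,-8) top-left  bias=+0
    (3,4)@(7, 9): e=[2,5,5] → X
    (3,5)@(7, 11): e=[6,3,3] → X
    (3,6)@(7, 13): e=[10,1,1] → X
    (3,7)@(7, 15): e=[14,-1,-1] → .
  covered (3 px):
    . . . .
    . . . .
    . . . .
    . . . .
    . . . X
    . . . X
    . . . X
    . . . .
T1:
  2·area = 56  (B↔C swapped to make it positive)
  edge (8, 2)→(4, 14): d=(-4,12) right/bottom  bias=-1
  edge (4, 14)→(4, 0): d=(0,-14) top-left  bias=+0
  edge (4, 0)→(8, 2): d=(4,2) right/bottom  bias=-1
    (2,0)@(5, 1): e=[40,14,2] → X
    (3,0)@(7, 1): e=[16,42,-2] → .
    (2,1)@(5, 3): e=[32,14,10] → X
    (3,1)@(7, 3): e=[8,42,6] → X
    (2,2)@(5, 5): e=[24,14,18] → X
    (3,2)@(7, 5): e=[0,42,14] → .  [on edge]
    (2,3)@(5, 7): e=[16,14,26] → X
    (3,3)@(7, 7): e=[-8,42,22] → .
    (2,4)@(5, 9): e=[8,14,34] → X
    (3,4)@(7, 9): e=[-16,42,30] → .
    (2,5)@(5, 11): e=[0,14,42] → .  [on edge]
  covered (6 px):
    . . X .
    . . X X
    . . X .
    . . X .
    . . X .
    . . . .
    . . . .
    . . . .
T2:
  2·area = 20
  edge (4, 12)→(0, 8): d=(-4,-4) top-left  bias=+0
  edge (0, 8)→(5, 8): d=(5,0) top-left  bias=+0
  edge (5, 8)→(4, 12): d=(-1,4) right/bottom  bias=-1
    (0,4)@(1, 9): e=[0,5,15] → X  [on edge]
    (1,4)@(3, 9): e=[8,5,7] → X
    (2,4)@(5, 9): e=[16,5,-1] → .
    (0,5)@(1, 11): e=[-8,15,13] → .
    (1,5)@(3, 11): e=[0,15,5] → X  [on edge]
    (2,5)@(5, 11): e=[8,15,-3] → .
    (1,6)@(3, 13): e=[-8,25,3] → .
    (2,6)@(5, 13): e=[0,25,-5] → .  [on edge]
    (3,7)@(7, 15): e=[0,35,-15] → .  [on edge]
  covered (3 px):
    . . . .
    . . . .
    . . . .
    . . . .
    X X . .
    . X . .
    . . . .
    . . . .

Final: "outside"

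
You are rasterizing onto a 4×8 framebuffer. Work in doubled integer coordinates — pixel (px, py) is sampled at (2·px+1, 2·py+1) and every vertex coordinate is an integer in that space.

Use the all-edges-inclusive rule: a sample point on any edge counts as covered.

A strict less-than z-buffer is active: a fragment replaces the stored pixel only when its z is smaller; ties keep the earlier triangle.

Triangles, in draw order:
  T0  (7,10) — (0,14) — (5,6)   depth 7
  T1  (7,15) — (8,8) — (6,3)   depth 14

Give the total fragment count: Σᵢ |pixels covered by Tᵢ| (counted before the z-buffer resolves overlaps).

T0:
  2·area = 36
  edge (7, 10)→(0, 14): d=(-7,4) inclusive
  edge (0, 14)→(5, 6): d=(5,-8) inclusive
  edge (5, 6)→(7, 10): d=(2,4) inclusive
    (2,3)@(5, 7): e=[29,5,2] → #
    (3,3)@(7, 7): e=[21,21,-6] → ·
    (2,4)@(5, 9): e=[15,15,6] → #
    (3,4)@(7, 9): e=[7,31,-2] → ·
    (1,5)@(3, 11): e=[9,9,18] → #
    (3,5)@(7, 11): e=[-7,41,2] → ·
    (0,6)@(1, 13): e=[3,3,30] → #
    (1,6)@(3, 13): e=[-5,19,22] → ·
    (2,6)@(5, 13): e=[-13,35,14] → ·
    (0,7)@(1, 15): e=[-11,13,34] → ·
  covered (5 px):
    · · · ·
    · · · ·
    · · · ·
    · · # ·
    · · # ·
    · # # ·
    # · · ·
    · · · ·
T1:
  2·area = 19  (B↔C swapped to make it positive)
  edge (7, 15)→(6, 3): d=(-1,-12) inclusive
  edge (6, 3)→(8, 8): d=(2,5) inclusive
  edge (8, 8)→(7, 15): d=(-1,7) inclusive
    (3,3)@(7, 7): e=[8,3,8] → #
    (3,4)@(7, 9): e=[6,7,6] → #
    (3,5)@(7, 11): e=[4,11,4] → #
    (3,6)@(7, 13): e=[2,15,2] → #
    (3,7)@(7, 15): e=[0,19,0] → #  [on edge]
  covered (5 px):
    · · · ·
    · · · ·
    · · · ·
    · · · #
    · · · #
    · · · #
    · · · #
    · · · #

Answer: 10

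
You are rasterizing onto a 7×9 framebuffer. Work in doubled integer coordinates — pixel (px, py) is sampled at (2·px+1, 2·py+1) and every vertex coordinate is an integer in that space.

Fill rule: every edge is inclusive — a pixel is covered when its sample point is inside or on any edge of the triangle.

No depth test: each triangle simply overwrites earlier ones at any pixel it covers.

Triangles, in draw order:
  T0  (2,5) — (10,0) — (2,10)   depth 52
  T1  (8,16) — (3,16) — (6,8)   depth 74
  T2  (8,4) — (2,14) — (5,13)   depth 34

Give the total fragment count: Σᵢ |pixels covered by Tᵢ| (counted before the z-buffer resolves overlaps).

T0:
  2·area = 40
  edge (2, 5)→(10, 0): d=(8,-5) inclusive
  edge (10, 0)→(2, 10): d=(-8,10) inclusive
  edge (2, 10)→(2, 5): d=(0,-5) inclusive
    (4,0)@(9, 1): e=[3,2,35] → █
    (5,0)@(11, 1): e=[13,-18,45] → ·
    (3,1)@(7, 3): e=[9,6,25] → █
    (4,1)@(9, 3): e=[19,-14,35] → ·
    (1,2)@(3, 5): e=[5,30,5] → █
    (2,2)@(5, 5): e=[15,10,15] → █
    (3,2)@(7, 5): e=[25,-10,25] → ·
    (1,3)@(3, 7): e=[21,14,5] → █
    (2,3)@(5, 7): e=[31,-6,15] → ·
    (1,4)@(3, 9): e=[37,-2,5] → ·
  covered (5 px):
    · · · · █ · ·
    · · · █ · · ·
    · █ █ · · · ·
    · █ · · · · ·
    · · · · · · ·
    · · · · · · ·
    · · · · · · ·
    · · · · · · ·
    · · · · · · ·
T1:
  2·area = 40
  edge (8, 16)→(3, 16): d=(-5,0) inclusive
  edge (3, 16)→(6, 8): d=(3,-8) inclusive
  edge (6, 8)→(8, 16): d=(2,8) inclusive
    (2,5)@(5, 11): e=[25,1,14] → █
    (3,5)@(7, 11): e=[25,17,-2] → ·
    (2,6)@(5, 13): e=[15,7,18] → █
    (3,6)@(7, 13): e=[15,23,2] → █
    (4,6)@(9, 13): e=[15,39,-14] → ·
    (2,7)@(5, 15): e=[5,13,22] → █
    (4,7)@(9, 15): e=[5,45,-10] → ·
    (2,8)@(5, 17): e=[-5,19,26] → ·
    (3,8)@(7, 17): e=[-5,35,10] → ·
  covered (5 px):
    · · · · · · ·
    · · · · · · ·
    · · · · · · ·
    · · · · · · ·
    · · · · · · ·
    · · █ · · · ·
    · · █ █ · · ·
    · · █ █ · · ·
    · · · · · · ·
T2:
  2·area = 24  (B↔C swapped to make it positive)
  edge (8, 4)→(5, 13): d=(-3,9) inclusive
  edge (5, 13)→(2, 14): d=(-3,1) inclusive
  edge (2, 14)→(8, 4): d=(6,-10) inclusive
    (4,0)@(9, 1): e=[0,32,-8] → ·  [on edge]
    (3,3)@(7, 7): e=[0,16,8] → █  [on edge]
    (4,3)@(9, 7): e=[-18,14,28] → ·
    (2,4)@(5, 9): e=[12,12,0] → █  [on edge]
    (3,4)@(7, 9): e=[-6,10,20] → ·
    (2,5)@(5, 11): e=[6,6,12] → █
    (3,5)@(7, 11): e=[-12,4,32] → ·
    (5,5)@(11, 11): e=[-48,0,72] → ·  [on edge]
    (1,6)@(3, 13): e=[18,2,4] → █
    (2,6)@(5, 13): e=[0,0,24] → █  [on edge]
    (3,6)@(7, 13): e=[-18,-2,44] → ·
    (1,7)@(3, 15): e=[12,-4,16] → ·
  covered (5 px):
    · · · · · · ·
    · · · · · · ·
    · · · · · · ·
    · · · █ · · ·
    · · █ · · · ·
    · · █ · · · ·
    · █ █ · · · ·
    · · · · · · ·
    · · · · · · ·

Answer: 15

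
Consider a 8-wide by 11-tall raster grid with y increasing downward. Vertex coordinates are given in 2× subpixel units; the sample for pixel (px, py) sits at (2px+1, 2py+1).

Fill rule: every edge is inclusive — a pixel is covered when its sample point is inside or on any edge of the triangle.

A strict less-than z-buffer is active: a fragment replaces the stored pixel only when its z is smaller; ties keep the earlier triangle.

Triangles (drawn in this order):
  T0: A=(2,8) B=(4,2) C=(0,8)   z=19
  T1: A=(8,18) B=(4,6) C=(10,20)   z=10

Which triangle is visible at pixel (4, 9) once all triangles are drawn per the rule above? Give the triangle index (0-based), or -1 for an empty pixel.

T0:
  2·area = 12  (B↔C swapped to make it positive)
  edge (2, 8)→(0, 8): d=(-2,0) inclusive
  edge (0, 8)→(4, 2): d=(4,-6) inclusive
  edge (4, 2)→(2, 8): d=(-2,6) inclusive
    (1,2)@(3, 5): e=[6,6,0] → #  [on edge]
    (2,2)@(5, 5): e=[6,18,-12] → ·
    (0,3)@(1, 7): e=[2,2,8] → #
    (1,3)@(3, 7): e=[2,14,-4] → ·
    (0,4)@(1, 9): e=[-2,10,4] → ·
    (0,5)@(1, 11): e=[-6,18,0] → ·  [on edge]
  covered (2 px):
    · · · · · · · ·
    · · · · · · · ·
    · # · · · · · ·
    # · · · · · · ·
    · · · · · · · ·
    · · · · · · · ·
    · · · · · · · ·
    · · · · · · · ·
    · · · · · · · ·
    · · · · · · · ·
    · · · · · · · ·
T1:
  2·area = 16
  edge (8, 18)→(4, 6): d=(-4,-12) inclusive
  edge (4, 6)→(10, 20): d=(6,14) inclusive
  edge (10, 20)→(8, 18): d=(-2,-2) inclusive
    (1,1)@(3, 3): e=[0,-4,20] → ·  [on edge]
    (2,4)@(5, 9): e=[0,4,12] → #  [on edge]
    (3,4)@(7, 9): e=[24,-24,16] → ·
    (0,5)@(1, 11): e=[-56,72,0] → ·  [on edge]
    (2,5)@(5, 11): e=[-8,16,8] → ·
    (1,6)@(3, 13): e=[-40,56,0] → ·  [on edge]
    (3,6)@(7, 13): e=[8,0,8] → #  [on edge]
    (4,6)@(9, 13): e=[32,-28,12] → ·
    (2,7)@(5, 15): e=[-24,40,0] → ·  [on edge]
    (3,7)@(7, 15): e=[0,12,4] → #  [on edge]
    (4,7)@(9, 15): e=[24,-16,8] → ·
    (3,8)@(7, 17): e=[-8,24,0] → ·  [on edge]
    (4,9)@(9, 19): e=[8,8,0] → #  [on edge]
    (4,10)@(9, 21): e=[0,20,-4] → ·  [on edge]
    (5,10)@(11, 21): e=[24,-8,0] → ·  [on edge]
  covered (4 px):
    · · · · · · · ·
    · · · · · · · ·
    · · · · · · · ·
    · · · · · · · ·
    · · # · · · · ·
    · · · · · · · ·
    · · · # · · · ·
    · · · # · · · ·
    · · · · · · · ·
    · · · · # · · ·
    · · · · · · · ·

Z-buffer (winner per pixel, '.' = empty):
  . . . . . . . .
  . . . . . . . .
  . 0 . . . . . .
  0 . . . . . . .
  . . 1 . . . . .
  . . . . . . . .
  . . . 1 . . . .
  . . . 1 . . . .
  . . . . . . . .
  . . . . 1 . . .
  . . . . . . . .

Answer: 1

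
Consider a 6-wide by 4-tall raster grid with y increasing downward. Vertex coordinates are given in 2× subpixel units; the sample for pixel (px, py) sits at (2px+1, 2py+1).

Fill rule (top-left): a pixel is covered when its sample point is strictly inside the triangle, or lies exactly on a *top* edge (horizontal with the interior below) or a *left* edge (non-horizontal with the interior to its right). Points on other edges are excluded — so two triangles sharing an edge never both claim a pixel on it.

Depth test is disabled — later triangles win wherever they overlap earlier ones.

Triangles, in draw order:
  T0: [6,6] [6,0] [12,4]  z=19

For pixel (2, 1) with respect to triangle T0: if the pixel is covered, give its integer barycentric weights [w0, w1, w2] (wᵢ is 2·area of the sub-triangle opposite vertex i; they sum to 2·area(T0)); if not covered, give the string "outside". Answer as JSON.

T0:
  2·area = 36
  edge (6, 6)→(6, 0): d=(0,-6) top-left  bias=+0
  edge (6, 0)→(12, 4): d=(6,4) right/bottom  bias=-1
  edge (12, 4)→(6, 6): d=(-6,2) right/bottom  bias=-1
    (3,0)@(7, 1): e=[6,2,28] → █
    (4,0)@(9, 1): e=[18,-6,24] → ·
    (3,1)@(7, 3): e=[6,14,16] → █
    (4,1)@(9, 3): e=[18,6,12] → █
    (5,1)@(11, 3): e=[30,-2,8] → ·
    (3,2)@(7, 5): e=[6,26,4] → █
    (4,2)@(9, 5): e=[18,18,0] → ·  [on edge]
    (1,3)@(3, 7): e=[-18,54,0] → ·  [on edge]
    (3,3)@(7, 7): e=[6,38,-8] → ·
  covered (4 px):
    · · · █ · ·
    · · · █ █ ·
    · · · █ · ·
    · · · · · ·

Result: "outside"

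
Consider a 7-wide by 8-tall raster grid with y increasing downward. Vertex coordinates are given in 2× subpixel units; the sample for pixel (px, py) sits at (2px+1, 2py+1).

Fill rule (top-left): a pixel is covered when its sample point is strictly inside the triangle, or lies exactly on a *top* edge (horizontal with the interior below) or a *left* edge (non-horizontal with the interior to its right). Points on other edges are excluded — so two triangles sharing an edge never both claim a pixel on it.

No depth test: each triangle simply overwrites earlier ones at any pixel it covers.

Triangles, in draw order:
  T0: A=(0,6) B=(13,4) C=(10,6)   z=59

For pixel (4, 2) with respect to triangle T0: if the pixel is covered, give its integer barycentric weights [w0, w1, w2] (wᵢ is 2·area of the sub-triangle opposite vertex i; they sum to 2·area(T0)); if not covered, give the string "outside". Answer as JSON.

T0:
  2·area = 20
  edge (0, 6)→(13, 4): d=(13,-2) top-left  bias=+0
  edge (13, 4)→(10, 6): d=(-3,2) right/bottom  bias=-1
  edge (10, 6)→(0, 6): d=(-10,0) right/bottom  bias=-1
    (3,2)@(7, 5): e=[1,9,10] → █
    (4,2)@(9, 5): e=[5,5,10] → █
    (5,2)@(11, 5): e=[9,1,10] → █
    (6,2)@(13, 5): e=[13,-3,10] → ·
    (3,3)@(7, 7): e=[27,3,-10] → ·
    (4,3)@(9, 7): e=[31,-1,-10] → ·
    (5,3)@(11, 7): e=[35,-5,-10] → ·
  covered (3 px):
    · · · · · · ·
    · · · · · · ·
    · · · █ █ █ ·
    · · · · · · ·
    · · · · · · ·
    · · · · · · ·
    · · · · · · ·
    · · · · · · ·

Answer: [5,10,5]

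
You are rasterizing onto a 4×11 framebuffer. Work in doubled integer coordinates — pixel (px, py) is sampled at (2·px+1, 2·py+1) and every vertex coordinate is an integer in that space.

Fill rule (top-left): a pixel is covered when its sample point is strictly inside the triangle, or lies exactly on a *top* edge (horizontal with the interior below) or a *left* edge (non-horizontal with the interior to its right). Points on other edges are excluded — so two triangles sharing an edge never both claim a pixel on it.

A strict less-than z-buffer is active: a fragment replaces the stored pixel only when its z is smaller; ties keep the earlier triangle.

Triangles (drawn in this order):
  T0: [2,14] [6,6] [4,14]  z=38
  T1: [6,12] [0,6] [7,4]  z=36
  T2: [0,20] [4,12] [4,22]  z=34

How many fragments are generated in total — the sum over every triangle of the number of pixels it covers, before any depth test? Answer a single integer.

T0:
  2·area = 16
  edge (2, 14)→(6, 6): d=(4,-8) top-left  bias=+0
  edge (6, 6)→(4, 14): d=(-2,8) right/bottom  bias=-1
  edge (4, 14)→(2, 14): d=(-2,0) right/bottom  bias=-1
    (2,4)@(5, 9): e=[4,2,10] → X
    (3,4)@(7, 9): e=[20,-14,10] → .
    (2,5)@(5, 11): e=[12,-2,6] → .
    (1,6)@(3, 13): e=[4,10,2] → X
    (2,6)@(5, 13): e=[20,-6,2] → .
    (1,7)@(3, 15): e=[12,6,-2] → .
  covered (2 px):
    . . . .
    . . . .
    . . . .
    . . . .
    . . X .
    . . . .
    . X . .
    . . . .
    . . . .
    . . . .
    . . . .
T1:
  2·area = 54
  edge (6, 12)→(0, 6): d=(-6,-6) top-left  bias=+0
  edge (0, 6)→(7, 4): d=(7,-2) top-left  bias=+0
  edge (7, 4)→(6, 12): d=(-1,8) right/bottom  bias=-1
    (2,2)@(5, 5): e=[36,3,15] → X
    (3,2)@(7, 5): e=[48,7,-1] → .
    (0,3)@(1, 7): e=[0,9,45] → X  [on edge]
    (1,3)@(3, 7): e=[12,13,29] → X
    (3,3)@(7, 7): e=[36,21,-3] → .
    (0,4)@(1, 9): e=[-12,23,43] → .
    (1,4)@(3, 9): e=[0,27,27] → X  [on edge]
    (3,4)@(7, 9): e=[24,35,-5] → .
    (1,5)@(3, 11): e=[-12,41,25] → .
    (2,5)@(5, 11): e=[0,45,9] → X  [on edge]
    (3,5)@(7, 11): e=[12,49,-7] → .
    (2,6)@(5, 13): e=[-12,59,7] → .
    (3,6)@(7, 13): e=[0,63,-9] → .  [on edge]
  covered (7 px):
    . . . .
    . . . .
    . . X .
    X X X .
    . X X .
    . . X .
    . . . .
    . . . .
    . . . .
    . . . .
    . . . .
T2:
  2·area = 40
  edge (0, 20)→(4, 12): d=(4,-8) top-left  bias=+0
  edge (4, 12)→(4, 22): d=(0,10) right/bottom  bias=-1
  edge (4, 22)→(0, 20): d=(-4,-2) top-left  bias=+0
    (1,7)@(3, 15): e=[4,10,26] → X
    (2,7)@(5, 15): e=[20,-10,30] → .
    (1,8)@(3, 17): e=[12,10,18] → X
    (2,8)@(5, 17): e=[28,-10,22] → .
    (0,9)@(1, 19): e=[4,30,6] → X
    (2,9)@(5, 19): e=[36,-10,14] → .
    (0,10)@(1, 21): e=[12,30,-2] → .
    (1,10)@(3, 21): e=[28,10,2] → X
    (2,10)@(5, 21): e=[44,-10,6] → .
  covered (5 px):
    . . . .
    . . . .
    . . . .
    . . . .
    . . . .
    . . . .
    . . . .
    . X . .
    . X . .
    X X . .
    . X . .

Answer: 14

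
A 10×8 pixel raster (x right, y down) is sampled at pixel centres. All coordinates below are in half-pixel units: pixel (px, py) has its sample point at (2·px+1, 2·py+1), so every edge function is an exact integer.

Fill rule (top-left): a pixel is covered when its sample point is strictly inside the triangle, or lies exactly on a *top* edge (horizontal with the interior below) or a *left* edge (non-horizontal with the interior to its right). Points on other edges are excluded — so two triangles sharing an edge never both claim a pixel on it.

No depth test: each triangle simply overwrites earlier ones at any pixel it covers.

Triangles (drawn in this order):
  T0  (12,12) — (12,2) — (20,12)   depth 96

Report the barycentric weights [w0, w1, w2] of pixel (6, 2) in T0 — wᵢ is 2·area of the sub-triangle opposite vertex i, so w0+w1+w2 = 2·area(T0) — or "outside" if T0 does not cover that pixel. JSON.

T0:
  2·area = 80
  edge (12, 12)→(12, 2): d=(0,-10) top-left  bias=+0
  edge (12, 2)→(20, 12): d=(8,10) right/bottom  bias=-1
  edge (20, 12)→(12, 12): d=(-8,0) right/bottom  bias=-1
    (6,2)@(13, 5): e=[10,14,56] → X
    (7,2)@(15, 5): e=[30,-6,56] → .
    (6,3)@(13, 7): e=[10,30,40] → X
    (7,3)@(15, 7): e=[30,10,40] → X
    (8,3)@(17, 7): e=[50,-10,40] → .
    (6,4)@(13, 9): e=[10,46,24] → X
    (8,4)@(17, 9): e=[50,6,24] → X
    (9,4)@(19, 9): e=[70,-14,24] → .
    (6,5)@(13, 11): e=[10,62,8] → X
    (9,5)@(19, 11): e=[70,2,8] → X
    (6,6)@(13, 13): e=[10,78,-8] → .
    (7,6)@(15, 13): e=[30,58,-8] → .
  covered (10 px):
    . . . . . . . . . .
    . . . . . . . . . .
    . . . . . . X . . .
    . . . . . . X X . .
    . . . . . . X X X .
    . . . . . . X X X X
    . . . . . . . . . .
    . . . . . . . . . .

Answer: [14,56,10]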